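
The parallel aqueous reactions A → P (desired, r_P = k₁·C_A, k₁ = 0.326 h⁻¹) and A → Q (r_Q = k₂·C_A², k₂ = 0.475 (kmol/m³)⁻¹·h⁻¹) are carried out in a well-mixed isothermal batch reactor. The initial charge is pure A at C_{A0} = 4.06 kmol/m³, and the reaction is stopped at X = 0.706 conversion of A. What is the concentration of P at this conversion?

0.636 kmol/m³

C_A = C_{A0}(1−X) = 1.194 kmol/m³.
Along a PFR/batch, dC_P/dC_A = −r_P/(r_P+r_Q) = −k₁/(k₁+k₂·C_A).
Integrating from C_{A0} to C_A: C_P = (0.326/0.475)·ln[(0.326+0.475·4.06)/(0.326+0.475·1.19)] = 0.6863·ln(2.254/0.8930) = 0.6356 kmol/m³.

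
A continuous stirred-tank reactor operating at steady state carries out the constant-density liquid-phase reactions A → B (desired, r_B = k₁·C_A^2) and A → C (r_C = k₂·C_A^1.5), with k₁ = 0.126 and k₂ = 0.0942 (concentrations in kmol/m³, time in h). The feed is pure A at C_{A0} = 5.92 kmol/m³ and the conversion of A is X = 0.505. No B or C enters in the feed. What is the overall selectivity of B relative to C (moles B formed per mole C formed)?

Exit C_A = C_{A0}(1−X) = 5.92×0.495 = 2.930 kmol/m³.
Rates in a CSTR are evaluated at the outlet concentration: r_B = 0.126×2.930^2 = 1.082, r_C = 0.0942×2.930^1.5 = 0.4725.
Overall selectivity = C_B/C_C = r_Bτ/(r_Cτ) = r_B/r_C = 2.29.

2.29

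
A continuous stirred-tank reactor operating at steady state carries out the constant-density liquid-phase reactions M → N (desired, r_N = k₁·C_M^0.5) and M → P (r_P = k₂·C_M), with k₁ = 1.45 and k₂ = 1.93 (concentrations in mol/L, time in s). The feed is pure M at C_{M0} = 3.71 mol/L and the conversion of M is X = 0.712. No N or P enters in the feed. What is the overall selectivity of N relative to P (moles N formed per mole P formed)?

0.727

Exit C_M = C_{M0}(1−X) = 3.71×0.288 = 1.068 mol/L.
In a CSTR the entire volume is at exit conditions, so r_N = 1.45×1.068^0.5 = 1.499 and r_P = 1.93×1.068 = 2.062.
Overall selectivity = C_N/C_P = r_Nτ/(r_Pτ) = r_N/r_P = 0.727.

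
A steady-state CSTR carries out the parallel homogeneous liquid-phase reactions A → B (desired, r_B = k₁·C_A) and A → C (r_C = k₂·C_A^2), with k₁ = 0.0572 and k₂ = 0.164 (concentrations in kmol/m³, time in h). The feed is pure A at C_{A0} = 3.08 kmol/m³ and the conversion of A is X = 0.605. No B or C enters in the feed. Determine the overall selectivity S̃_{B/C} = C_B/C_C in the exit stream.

0.287

Exit C_A = C_{A0}(1−X) = 3.08×0.395 = 1.217 kmol/m³.
Rates in a CSTR are evaluated at the outlet concentration: r_B = 0.0572×1.217 = 0.06959, r_C = 0.164×1.217^2 = 0.2427.
Overall selectivity = C_B/C_C = r_Bτ/(r_Cτ) = r_B/r_C = 0.287.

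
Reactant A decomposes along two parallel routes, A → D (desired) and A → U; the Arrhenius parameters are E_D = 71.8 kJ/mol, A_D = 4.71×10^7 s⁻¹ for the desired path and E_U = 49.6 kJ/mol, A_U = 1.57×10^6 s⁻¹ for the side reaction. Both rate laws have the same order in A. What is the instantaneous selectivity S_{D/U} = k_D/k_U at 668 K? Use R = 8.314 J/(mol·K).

k_D/k_U = (A_D/A_U)·exp[−(E_D−E_U)/(RT)] = (A_D/A_U)·exp[(E_U−E_D)/(RT)].
(E_U−E_D)/(RT) = (49.6−71.8)×10³/(8.314×668) = -22200/5554 = -3.997.
k_D/k_U = (4.71×10^7/1.57×10^6)·exp(-3.997) = 30.00 × 0.01837 = 0.551.
Since E_D > E_U, raising the temperature improves selectivity toward D.

0.551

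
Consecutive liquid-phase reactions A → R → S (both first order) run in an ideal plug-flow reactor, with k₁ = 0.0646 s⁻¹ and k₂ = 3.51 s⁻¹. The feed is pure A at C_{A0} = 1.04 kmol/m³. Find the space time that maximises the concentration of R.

1.16 s

For first-order series the maximum of C_R occurs at τ_opt = ln(k₂/k₁)/(k₂−k₁).
= ln(3.51/0.0646)/(3.51−0.0646) = ln(54.33)/3.445 = 3.995/3.445 = 1.16 s.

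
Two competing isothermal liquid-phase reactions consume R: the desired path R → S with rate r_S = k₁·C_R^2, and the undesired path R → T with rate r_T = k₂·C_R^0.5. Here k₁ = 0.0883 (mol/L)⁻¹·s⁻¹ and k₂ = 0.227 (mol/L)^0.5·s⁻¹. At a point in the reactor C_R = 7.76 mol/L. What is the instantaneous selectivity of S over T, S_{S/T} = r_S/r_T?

S_{S/T} = r_S/r_T = (k₁·C_R^2)/(k₂·C_R^0.5) = (k₁/k₂)·C_R^1.5.
= (0.0883×7.760^2) / (0.227×7.760^0.5) = 5.317/0.6323 = 8.41.
Since the desired path is higher order in R, keeping C_R high (PFR or concentrated feed) favours S.

8.41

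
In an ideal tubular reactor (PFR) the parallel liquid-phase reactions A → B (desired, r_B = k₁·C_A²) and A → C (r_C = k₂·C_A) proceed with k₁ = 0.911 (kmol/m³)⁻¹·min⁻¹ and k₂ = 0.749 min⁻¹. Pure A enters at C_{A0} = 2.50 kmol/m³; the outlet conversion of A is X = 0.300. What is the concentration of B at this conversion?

C_A = C_{A0}(1−X) = 1.750 kmol/m³.
Along a PFR/batch, dC_C/dC_A = −r_C/(r_B+r_C) = −k₂/(k₂+k₁·C_A).
Integrating from C_{A0} to C_A: C_C = (0.749/0.911)·ln[(0.749+0.911·2.50)/(0.749+0.911·1.75)] = 0.8222·ln(3.026/2.343) = 0.2104 kmol/m³.
Then C_B = (C_{A0}−C_A) − C_C = 0.7500 − 0.2104 = 0.5396 kmol/m³.

0.540 kmol/m³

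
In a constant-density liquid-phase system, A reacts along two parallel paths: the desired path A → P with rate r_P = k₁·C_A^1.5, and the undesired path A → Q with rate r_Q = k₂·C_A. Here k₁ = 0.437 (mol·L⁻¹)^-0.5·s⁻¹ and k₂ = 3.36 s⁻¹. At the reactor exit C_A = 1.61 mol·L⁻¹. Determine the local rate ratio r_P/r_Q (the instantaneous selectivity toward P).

S_{P/Q} = r_P/r_Q = (k₁·C_A^1.5)/(k₂·C_A) = (k₁/k₂)·C_A^0.5.
= (0.437×1.610^1.5) / (3.36×1.610) = 0.8927/5.410 = 0.165.
Since the desired path is higher order in A, keeping C_A high (PFR or concentrated feed) favours P.

0.165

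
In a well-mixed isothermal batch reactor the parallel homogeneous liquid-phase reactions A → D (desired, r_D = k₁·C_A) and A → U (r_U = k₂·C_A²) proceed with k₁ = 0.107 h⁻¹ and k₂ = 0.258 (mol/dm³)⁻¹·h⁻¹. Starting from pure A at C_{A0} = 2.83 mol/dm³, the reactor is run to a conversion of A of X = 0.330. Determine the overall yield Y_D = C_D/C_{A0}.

C_A = C_{A0}(1−X) = 1.896 mol/dm³.
Along a PFR/batch, dC_D/dC_A = −r_D/(r_D+r_U) = −k₁/(k₁+k₂·C_A).
Integrating from C_{A0} to C_A: C_D = (0.107/0.258)·ln[(0.107+0.258·2.83)/(0.107+0.258·1.90)] = 0.4147·ln(0.8371/0.5962) = 0.1408 mol/dm³.
Y_D = C_D/C_{A0} = 0.1408/2.83 = 0.0497.

0.0497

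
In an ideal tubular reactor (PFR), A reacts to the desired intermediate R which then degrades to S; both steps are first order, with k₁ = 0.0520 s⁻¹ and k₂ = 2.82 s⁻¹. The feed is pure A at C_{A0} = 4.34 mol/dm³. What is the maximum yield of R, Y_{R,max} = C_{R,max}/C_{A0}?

0.0171

At the optimum, C_{R,max}/C_{A0} = (k₁/k₂)^[k₂/(k₂−k₁)].
= (0.0520/2.82)^(2.82/(2.82−0.0520)) = (0.01844)^(1.019) = 0.01711.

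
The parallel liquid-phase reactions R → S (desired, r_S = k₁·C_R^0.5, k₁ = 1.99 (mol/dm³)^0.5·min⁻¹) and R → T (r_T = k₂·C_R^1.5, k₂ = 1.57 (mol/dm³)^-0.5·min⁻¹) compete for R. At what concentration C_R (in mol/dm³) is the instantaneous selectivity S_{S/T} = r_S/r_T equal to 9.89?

S_{S/T} = (k₁/k₂)·C_R⁻¹ ⇒ C_R = (S·k₂/k₁)^(-1).
= (9.89×1.57/1.99)^(-1) = (7.803)^(-1) = 0.128 mol/dm³.

0.128 mol/dm³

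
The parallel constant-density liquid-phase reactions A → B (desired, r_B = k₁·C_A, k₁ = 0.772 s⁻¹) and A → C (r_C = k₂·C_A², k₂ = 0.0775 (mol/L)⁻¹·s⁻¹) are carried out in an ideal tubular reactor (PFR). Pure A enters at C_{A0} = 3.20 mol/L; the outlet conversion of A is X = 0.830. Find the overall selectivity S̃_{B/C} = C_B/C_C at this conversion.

5.47

C_A = C_{A0}(1−X) = 0.5440 mol/L.
Along a PFR/batch, dC_B/dC_A = −r_B/(r_B+r_C) = −k₁/(k₁+k₂·C_A).
Integrating from C_{A0} to C_A: C_B = (0.772/0.0775)·ln[(0.772+0.0775·3.20)/(0.772+0.0775·0.544)] = 9.961·ln(1.020/0.8142) = 2.245 mol/L.
C_C = (C_{A0}−C_A)−C_B = 0.4107 mol/L; S̃_{B/C} = 2.245/0.4107 = 5.47.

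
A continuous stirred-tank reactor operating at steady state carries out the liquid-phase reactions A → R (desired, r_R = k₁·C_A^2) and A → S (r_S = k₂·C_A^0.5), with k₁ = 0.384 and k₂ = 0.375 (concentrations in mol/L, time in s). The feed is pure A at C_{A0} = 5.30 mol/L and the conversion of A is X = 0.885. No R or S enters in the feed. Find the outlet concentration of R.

1.54 mol/L

Exit C_A = C_{A0}(1−X) = 5.30×0.115 = 0.6095 mol/L.
Rates in a CSTR are evaluated at the outlet concentration: r_R = 0.384×0.6095^2 = 0.1427, r_S = 0.375×0.6095^0.5 = 0.2928.
Fraction of consumed A going to R: r_R/(r_R+r_S) = 0.3276.
C_R = 0.3276·C_{A0}·X = 0.3276×5.30×0.885 = 1.54 mol/L.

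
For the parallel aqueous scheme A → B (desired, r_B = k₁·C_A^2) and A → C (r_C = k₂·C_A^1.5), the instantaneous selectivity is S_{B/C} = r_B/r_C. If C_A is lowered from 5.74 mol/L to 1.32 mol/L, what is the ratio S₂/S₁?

0.480

S_{B/C} = (k₁/k₂)·C_A^0.5, so S₂/S₁ = (C_{A,2}/C_{A,1})^0.5.
= (1.32/5.74)^0.5 = (0.2300)^0.5 = 0.480.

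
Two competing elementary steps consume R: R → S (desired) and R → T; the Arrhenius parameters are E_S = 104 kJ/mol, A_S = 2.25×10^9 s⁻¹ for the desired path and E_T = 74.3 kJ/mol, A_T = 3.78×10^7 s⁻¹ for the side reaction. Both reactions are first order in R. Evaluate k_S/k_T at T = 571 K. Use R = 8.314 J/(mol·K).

k_S/k_T = (A_S/A_T)·exp[−(E_S−E_T)/(RT)] = (A_S/A_T)·exp[(E_T−E_S)/(RT)].
(E_T−E_S)/(RT) = (74.3−104)×10³/(8.314×571) = -29700/4747 = -6.256.
k_S/k_T = (2.25×10^9/3.78×10^7)·exp(-6.256) = 59.52 × 0.001919 = 0.114.

0.114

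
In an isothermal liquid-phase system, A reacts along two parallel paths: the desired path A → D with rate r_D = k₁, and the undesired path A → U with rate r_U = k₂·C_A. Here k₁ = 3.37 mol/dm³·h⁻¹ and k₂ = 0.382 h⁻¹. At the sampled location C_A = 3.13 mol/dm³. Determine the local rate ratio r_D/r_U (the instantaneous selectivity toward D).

S_{D/U} = r_D/r_U = (k₁)/(k₂·C_A) = (k₁/k₂)·C_A⁻¹.
= (3.37) / (0.382×3.130) = 3.370/1.196 = 2.82.

2.82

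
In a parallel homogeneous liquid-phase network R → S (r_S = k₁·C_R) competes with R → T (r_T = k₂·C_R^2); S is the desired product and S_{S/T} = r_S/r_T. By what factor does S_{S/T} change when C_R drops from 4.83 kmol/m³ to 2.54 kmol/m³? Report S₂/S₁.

S_{S/T} = (k₁/k₂)·C_R⁻¹, so S₂/S₁ = (C_{R,2}/C_{R,1})⁻¹.
= 4.83/2.54 = 1.90.

1.90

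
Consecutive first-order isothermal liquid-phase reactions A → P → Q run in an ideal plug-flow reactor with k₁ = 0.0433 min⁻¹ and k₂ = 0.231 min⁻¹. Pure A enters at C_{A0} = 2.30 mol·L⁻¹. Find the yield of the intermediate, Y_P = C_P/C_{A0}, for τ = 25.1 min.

For first-order series with pure A initially, C_P(τ) = k₁C_{A0}/(k₂−k₁)·(e^(−k₁τ) − e^(−k₂τ)).
e^(−k₁τ) = e^(−0.0433×25.1) = e^(−1.087) = 0.3373; e^(−k₂τ) = e^(−5.798) = 0.003033.
C_P = 0.0433×2.30/(0.231−0.0433) × (0.3373−0.003033) = 0.5306×0.3343 = 0.1773 mol·L⁻¹.
Y_P = C_P/C_{A0} = 0.1773/2.30 = 0.0771.

0.0771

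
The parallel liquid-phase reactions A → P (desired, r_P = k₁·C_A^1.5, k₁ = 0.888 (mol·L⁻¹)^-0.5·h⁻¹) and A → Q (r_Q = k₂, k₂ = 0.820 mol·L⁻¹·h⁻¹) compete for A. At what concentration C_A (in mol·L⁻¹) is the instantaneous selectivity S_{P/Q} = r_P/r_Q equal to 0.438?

S_{P/Q} = (k₁/k₂)·C_A^1.5 ⇒ C_A = (S·k₂/k₁)^(1/1.5).
= (0.438×0.820/0.888)^(0.6667) = (0.4045)^(0.6667) = 0.547 mol·L⁻¹.

0.547 mol·L⁻¹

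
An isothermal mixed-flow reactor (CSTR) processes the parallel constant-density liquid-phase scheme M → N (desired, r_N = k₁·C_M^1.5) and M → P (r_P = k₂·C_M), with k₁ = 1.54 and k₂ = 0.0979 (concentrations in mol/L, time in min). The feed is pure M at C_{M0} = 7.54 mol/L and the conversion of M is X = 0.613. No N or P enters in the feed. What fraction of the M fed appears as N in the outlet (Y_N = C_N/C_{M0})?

0.591

Exit C_M = C_{M0}(1−X) = 7.54×0.387 = 2.918 mol/L.
Rates in a CSTR are evaluated at the outlet concentration: r_N = 1.54×2.918^1.5 = 7.676, r_P = 0.0979×2.918 = 0.2857.
Fraction of consumed M going to N: r_N/(r_N+r_P) = 0.9641.
C_N = 0.9641·C_{M0}·X = 0.9641×7.54×0.613 = 4.46 mol/L; Y_N = C_N/C_{M0} = 0.591.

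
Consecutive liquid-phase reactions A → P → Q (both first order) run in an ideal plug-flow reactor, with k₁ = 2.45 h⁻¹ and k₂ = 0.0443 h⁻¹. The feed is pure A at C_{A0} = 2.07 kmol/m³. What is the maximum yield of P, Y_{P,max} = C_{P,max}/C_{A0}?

For a first-order series the maximum intermediate yield is C_{P,max}/C_{A0} = (k₁/k₂)^[k₂/(k₂−k₁)].
= (2.45/0.0443)^(0.0443/(0.0443−2.45)) = (55.30)^(-0.01841) = 0.9288.

0.929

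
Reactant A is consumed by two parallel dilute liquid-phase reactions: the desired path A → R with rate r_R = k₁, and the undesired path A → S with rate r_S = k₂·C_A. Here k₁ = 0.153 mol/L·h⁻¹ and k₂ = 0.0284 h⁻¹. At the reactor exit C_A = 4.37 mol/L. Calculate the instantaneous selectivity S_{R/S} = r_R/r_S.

S_{R/S} = r_R/r_S = (k₁)/(k₂·C_A) = (k₁/k₂)·C_A⁻¹.
= (0.153) / (0.0284×4.370) = 0.1530/0.1241 = 1.23.

1.23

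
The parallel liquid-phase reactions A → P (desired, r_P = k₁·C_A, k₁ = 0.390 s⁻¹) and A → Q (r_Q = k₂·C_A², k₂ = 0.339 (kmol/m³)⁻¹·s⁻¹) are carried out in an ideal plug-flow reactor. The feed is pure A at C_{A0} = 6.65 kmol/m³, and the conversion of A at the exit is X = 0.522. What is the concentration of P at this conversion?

0.677 kmol/m³

C_A = C_{A0}(1−X) = 3.179 kmol/m³.
Along a PFR/batch, dC_P/dC_A = −r_P/(r_P+r_Q) = −k₁/(k₁+k₂·C_A).
Integrating from C_{A0} to C_A: C_P = (0.390/0.339)·ln[(0.390+0.339·6.65)/(0.390+0.339·3.18)] = 1.150·ln(2.644/1.468) = 0.6774 kmol/m³.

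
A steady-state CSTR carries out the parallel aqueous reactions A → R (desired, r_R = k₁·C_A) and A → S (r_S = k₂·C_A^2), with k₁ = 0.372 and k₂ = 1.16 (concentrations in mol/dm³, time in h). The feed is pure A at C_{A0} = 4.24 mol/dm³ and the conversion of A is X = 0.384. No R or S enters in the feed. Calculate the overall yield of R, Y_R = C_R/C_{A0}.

0.0420

Exit C_A = C_{A0}(1−X) = 4.24×0.616 = 2.612 mol/dm³.
A CSTR operates uniformly at the exit composition, giving r_R = 0.9716 and r_S = 7.913 (each k·C_A^n at C_A = 2.612).
Fraction of consumed A going to R: r_R/(r_R+r_S) = 0.1094.
C_R = 0.1094·C_{A0}·X = 0.1094×4.24×0.384 = 0.178 mol/dm³; Y_R = C_R/C_{A0} = 0.0420.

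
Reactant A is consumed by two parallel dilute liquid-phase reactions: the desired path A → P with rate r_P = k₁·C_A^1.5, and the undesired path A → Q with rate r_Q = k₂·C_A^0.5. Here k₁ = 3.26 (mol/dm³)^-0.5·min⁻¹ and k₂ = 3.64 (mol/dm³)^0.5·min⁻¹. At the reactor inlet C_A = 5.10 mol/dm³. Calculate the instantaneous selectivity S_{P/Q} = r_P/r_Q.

S_{P/Q} = r_P/r_Q = (k₁·C_A^1.5)/(k₂·C_A^0.5) = (k₁/k₂)·C_A.
= (3.26×5.100^1.5) / (3.64×5.100^0.5) = 37.55/8.220 = 4.57.
Since the desired path is higher order in A, keeping C_A high (PFR or concentrated feed) favours P.

4.57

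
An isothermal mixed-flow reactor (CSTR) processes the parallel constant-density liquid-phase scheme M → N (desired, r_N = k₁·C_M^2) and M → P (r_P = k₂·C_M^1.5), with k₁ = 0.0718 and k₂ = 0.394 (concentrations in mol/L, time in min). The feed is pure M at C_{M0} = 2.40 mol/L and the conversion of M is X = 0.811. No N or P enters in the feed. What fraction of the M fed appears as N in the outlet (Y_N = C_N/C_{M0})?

0.0887

Exit C_M = C_{M0}(1−X) = 2.40×0.189 = 0.4536 mol/L.
A CSTR operates uniformly at the exit composition, giving r_N = 0.01477 and r_P = 0.1204 (each k·C_M^n at C_M = 0.4536).
Fraction of consumed M going to N: r_N/(r_N+r_P) = 0.1093.
C_N = 0.1093·C_{M0}·X = 0.1093×2.40×0.811 = 0.213 mol/L; Y_N = C_N/C_{M0} = 0.0887.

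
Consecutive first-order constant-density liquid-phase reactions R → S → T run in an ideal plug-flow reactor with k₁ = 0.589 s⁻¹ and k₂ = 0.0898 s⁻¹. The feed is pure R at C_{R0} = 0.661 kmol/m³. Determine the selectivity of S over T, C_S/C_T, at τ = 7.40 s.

Solving the coupled first-order balances gives C_S(τ) = [k₁/(k₂−k₁)]·C_{R0}·(e^(−k₁τ) − e^(−k₂τ)).
e^(−k₁τ) = e^(−0.589×7.40) = e^(−4.359) = 0.01280; e^(−k₂τ) = e^(−0.6645) = 0.5145.
C_S = 0.589×0.661/(0.0898−0.589) × (0.01280−0.5145) = (-0.7799)×(-0.5017) = 0.3913 kmol/m³.
C_R = C_{R0}e^(−k₁τ) = 0.008458 kmol/m³, so C_T = C_{R0}−C_R−C_S = 0.2612 kmol/m³; C_S/C_T = 1.50.

1.50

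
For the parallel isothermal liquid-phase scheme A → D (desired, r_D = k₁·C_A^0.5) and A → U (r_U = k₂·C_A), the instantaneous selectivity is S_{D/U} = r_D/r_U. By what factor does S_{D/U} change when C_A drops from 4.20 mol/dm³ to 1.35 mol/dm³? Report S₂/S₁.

1.76

S_{D/U} = (k₁/k₂)·C_A^-0.5, so S₂/S₁ = (C_{A,2}/C_{A,1})^-0.5.
= (1.35/4.20)^(-0.5) = (0.3214)^(-0.5) = 1.76.
Selectivity toward D rises as C_A falls — low-concentration operation is favoured.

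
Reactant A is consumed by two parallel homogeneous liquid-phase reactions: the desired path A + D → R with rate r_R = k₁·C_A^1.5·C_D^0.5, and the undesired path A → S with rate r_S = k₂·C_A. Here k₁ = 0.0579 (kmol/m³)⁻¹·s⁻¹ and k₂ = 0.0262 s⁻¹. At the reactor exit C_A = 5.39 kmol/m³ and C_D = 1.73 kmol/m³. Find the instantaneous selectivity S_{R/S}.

6.75

S_{R/S} = r_R/r_S = (k₁·C_A^1.5·C_D^0.5)/(k₂·C_A) = (k₁/k₂)·C_A^0.5·C_D^0.5.
= (0.0579×5.390^1.5×1.730^0.5) / (0.0262×5.390) = 0.9530/0.1412 = 6.75.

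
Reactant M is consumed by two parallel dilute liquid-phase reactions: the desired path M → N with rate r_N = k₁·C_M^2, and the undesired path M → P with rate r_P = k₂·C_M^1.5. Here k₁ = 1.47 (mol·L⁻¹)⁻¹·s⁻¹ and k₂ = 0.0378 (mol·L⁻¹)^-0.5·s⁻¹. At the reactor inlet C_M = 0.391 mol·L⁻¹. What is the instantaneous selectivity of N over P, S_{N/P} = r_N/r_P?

24.3

S_{N/P} = r_N/r_P = (k₁·C_M^2)/(k₂·C_M^1.5) = (k₁/k₂)·C_M^0.5.
= (1.47×0.3910^2) / (0.0378×0.3910^1.5) = 0.2247/0.009242 = 24.3.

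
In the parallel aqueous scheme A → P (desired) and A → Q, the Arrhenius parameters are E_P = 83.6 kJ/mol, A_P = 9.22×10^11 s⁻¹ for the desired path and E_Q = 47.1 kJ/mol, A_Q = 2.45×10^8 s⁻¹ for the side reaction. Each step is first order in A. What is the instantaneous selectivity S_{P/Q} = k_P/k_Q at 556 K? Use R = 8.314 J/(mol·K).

k_P/k_Q = (A_P/A_Q)·exp[−(E_P−E_Q)/(RT)] = (A_P/A_Q)·exp[(E_Q−E_P)/(RT)].
(E_Q−E_P)/(RT) = (47.1−83.6)×10³/(8.314×556) = -36500/4623 = -7.896.
k_P/k_Q = (9.22×10^11/2.45×10^8)·exp(-7.896) = 3763 × 3.722×10^-4 = 1.40.
Since E_P > E_Q, raising the temperature improves selectivity toward P.

1.40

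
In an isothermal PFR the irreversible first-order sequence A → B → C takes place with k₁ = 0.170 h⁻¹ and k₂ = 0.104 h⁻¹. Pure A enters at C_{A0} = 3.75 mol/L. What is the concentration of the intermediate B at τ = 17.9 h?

The intermediate concentration in a first-order A→B→C sequence is C_B = k₁C_{A0}(e^(−k₁τ) − e^(−k₂τ))/(k₂−k₁).
e^(−k₁τ) = e^(−0.170×17.9) = e^(−3.043) = 0.04769; e^(−k₂τ) = e^(−1.862) = 0.1554.
C_B = 0.170×3.75/(0.104−0.170) × (0.04769−0.1554) = (-9.659)×(-0.1077) = 1.041 mol/L.

1.04 mol/L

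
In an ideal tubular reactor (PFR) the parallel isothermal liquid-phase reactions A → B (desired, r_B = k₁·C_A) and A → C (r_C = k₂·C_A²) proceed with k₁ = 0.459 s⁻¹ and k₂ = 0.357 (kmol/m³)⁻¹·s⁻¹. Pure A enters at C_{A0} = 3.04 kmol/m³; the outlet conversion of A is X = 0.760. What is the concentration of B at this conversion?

C_A = C_{A0}(1−X) = 0.7296 kmol/m³.
Along a PFR/batch, dC_B/dC_A = −r_B/(r_B+r_C) = −k₁/(k₁+k₂·C_A).
Integrating from C_{A0} to C_A: C_B = (0.459/0.357)·ln[(0.459+0.357·3.04)/(0.459+0.357·0.730)] = 1.286·ln(1.544/0.7195) = 0.9820 kmol/m³.

0.982 kmol/m³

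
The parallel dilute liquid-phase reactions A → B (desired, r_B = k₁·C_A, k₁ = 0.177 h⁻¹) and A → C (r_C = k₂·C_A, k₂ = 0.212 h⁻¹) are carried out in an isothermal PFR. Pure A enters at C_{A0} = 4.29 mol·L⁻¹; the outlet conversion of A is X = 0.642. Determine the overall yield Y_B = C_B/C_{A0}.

C_A = C_{A0}(1−X) = 1.536 mol·L⁻¹.
Both paths are first order in A, so the instantaneous fraction to B is constant: dC_B/d(−C_A) = k₁/(k₁+k₂) = 0.4550.
C_B = 0.4550·(C_{A0}−C_A) = 0.4550×2.754 = 1.25 mol·L⁻¹.
Y_B = C_B/C_{A0} = 1.253/4.29 = 0.292.

0.292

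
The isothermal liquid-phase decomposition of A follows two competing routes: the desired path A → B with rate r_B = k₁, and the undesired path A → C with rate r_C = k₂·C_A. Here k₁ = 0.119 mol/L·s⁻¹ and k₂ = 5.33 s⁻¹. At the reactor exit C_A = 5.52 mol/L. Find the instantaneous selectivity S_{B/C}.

S_{B/C} = r_B/r_C = (k₁)/(k₂·C_A) = (k₁/k₂)·C_A⁻¹.
= (0.119) / (5.33×5.520) = 0.1190/29.42 = 0.00404.
The undesired path is higher order in A, so low C_A (CSTR or dilute feed) favours B.

0.00404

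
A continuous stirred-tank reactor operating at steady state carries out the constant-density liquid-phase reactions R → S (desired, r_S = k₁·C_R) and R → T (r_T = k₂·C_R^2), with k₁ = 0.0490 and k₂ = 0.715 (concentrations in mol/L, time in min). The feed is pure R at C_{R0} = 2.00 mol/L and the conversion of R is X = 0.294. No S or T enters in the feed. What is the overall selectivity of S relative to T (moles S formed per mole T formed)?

0.0485

Exit C_R = C_{R0}(1−X) = 2.00×0.706 = 1.412 mol/L.
Rates in a CSTR are evaluated at the outlet concentration: r_S = 0.0490×1.412 = 0.06919, r_T = 0.715×1.412^2 = 1.426.
Overall selectivity = C_S/C_T = r_Sτ/(r_Tτ) = r_S/r_T = 0.0485.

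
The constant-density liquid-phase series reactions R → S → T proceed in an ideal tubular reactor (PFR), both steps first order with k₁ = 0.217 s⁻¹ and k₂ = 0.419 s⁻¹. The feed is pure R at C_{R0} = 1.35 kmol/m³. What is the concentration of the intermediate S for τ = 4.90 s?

0.315 kmol/m³

The intermediate concentration in a first-order A→B→C sequence is C_S = k₁C_{R0}(e^(−k₁τ) − e^(−k₂τ))/(k₂−k₁).
e^(−k₁τ) = e^(−0.217×4.90) = e^(−1.063) = 0.3453; e^(−k₂τ) = e^(−2.053) = 0.1283.
C_S = 0.217×1.35/(0.419−0.217) × (0.3453−0.1283) = 1.450×0.2170 = 0.3147 kmol/m³.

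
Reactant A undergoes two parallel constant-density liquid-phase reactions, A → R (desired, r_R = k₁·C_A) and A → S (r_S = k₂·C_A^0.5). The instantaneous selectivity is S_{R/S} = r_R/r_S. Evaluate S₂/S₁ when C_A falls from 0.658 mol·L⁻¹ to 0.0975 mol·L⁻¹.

0.385

S_{R/S} = (k₁/k₂)·C_A^0.5, so S₂/S₁ = (C_{A,2}/C_{A,1})^0.5.
= (0.0975/0.658)^0.5 = (0.1482)^0.5 = 0.385.
Selectivity toward R falls as C_A falls — high-concentration operation is favoured.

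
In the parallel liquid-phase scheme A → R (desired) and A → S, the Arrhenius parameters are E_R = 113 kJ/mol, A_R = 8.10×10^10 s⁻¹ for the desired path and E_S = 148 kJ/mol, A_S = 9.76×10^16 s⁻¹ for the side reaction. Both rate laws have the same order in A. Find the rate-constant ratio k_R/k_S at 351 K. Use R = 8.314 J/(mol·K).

0.134

With equal orders, S_{R/S} = k_R/k_S = (A_R/A_S)·exp[(E_S−E_R)/(RT)].
(E_S−E_R)/(RT) = (148−113)×10³/(8.314×351) = 35000/2918 = 11.99.
k_R/k_S = (8.10×10^10/9.76×10^16)·exp(11.99) = 8.299×10^-7 × 1.617×10^5 = 0.134.
Since E_R < E_S, lowering the temperature improves selectivity toward R.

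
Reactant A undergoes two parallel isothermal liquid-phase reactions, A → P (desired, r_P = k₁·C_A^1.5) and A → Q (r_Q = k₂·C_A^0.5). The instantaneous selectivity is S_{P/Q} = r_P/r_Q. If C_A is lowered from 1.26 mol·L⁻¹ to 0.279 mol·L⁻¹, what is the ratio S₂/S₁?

S_{P/Q} = (k₁/k₂)·C_A, so S₂/S₁ = (C_{A,2}/C_{A,1}).
= 0.279/1.26 = 0.221.
Selectivity toward P falls as C_A falls — high-concentration operation is favoured.

0.221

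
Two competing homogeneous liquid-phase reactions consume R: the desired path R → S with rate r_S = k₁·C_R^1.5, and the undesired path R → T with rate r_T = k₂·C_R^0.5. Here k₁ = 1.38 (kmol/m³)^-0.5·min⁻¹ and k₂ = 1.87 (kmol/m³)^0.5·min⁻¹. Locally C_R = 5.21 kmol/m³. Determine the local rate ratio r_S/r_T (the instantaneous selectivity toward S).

3.84

S_{S/T} = r_S/r_T = (k₁·C_R^1.5)/(k₂·C_R^0.5) = (k₁/k₂)·C_R.
= (1.38×5.210^1.5) / (1.87×5.210^0.5) = 16.41/4.268 = 3.84.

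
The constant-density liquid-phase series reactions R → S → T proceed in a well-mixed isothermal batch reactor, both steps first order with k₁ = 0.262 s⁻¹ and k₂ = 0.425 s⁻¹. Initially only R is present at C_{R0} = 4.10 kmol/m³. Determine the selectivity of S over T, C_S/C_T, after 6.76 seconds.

0.282

For first-order series with pure R initially, C_S(t) = k₁C_{R0}/(k₂−k₁)·(e^(−k₁t) − e^(−k₂t)).
e^(−k₁t) = e^(−0.262×6.76) = e^(−1.771) = 0.1701; e^(−k₂t) = e^(−2.873) = 0.05653.
C_S = 0.262×4.10/(0.425−0.262) × (0.1701−0.05653) = 6.590×0.1136 = 0.7487 kmol/m³.
C_R = C_{R0}e^(−k₁t) = 0.6976 kmol/m³, so C_T = C_{R0}−C_R−C_S = 2.654 kmol/m³; C_S/C_T = 0.282.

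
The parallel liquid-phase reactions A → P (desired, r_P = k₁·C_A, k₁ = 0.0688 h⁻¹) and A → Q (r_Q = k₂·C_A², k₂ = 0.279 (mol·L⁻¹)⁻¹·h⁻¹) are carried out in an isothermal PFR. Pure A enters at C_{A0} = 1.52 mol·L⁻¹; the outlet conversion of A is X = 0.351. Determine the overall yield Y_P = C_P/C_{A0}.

C_A = C_{A0}(1−X) = 0.9865 mol·L⁻¹.
Along a PFR/batch, dC_P/dC_A = −r_P/(r_P+r_Q) = −k₁/(k₁+k₂·C_A).
Integrating from C_{A0} to C_A: C_P = (0.0688/0.279)·ln[(0.0688+0.279·1.52)/(0.0688+0.279·0.986)] = 0.2466·ln(0.4929/0.3440) = 0.08866 mol·L⁻¹.
Y_P = C_P/C_{A0} = 0.08866/1.52 = 0.0583.

0.0583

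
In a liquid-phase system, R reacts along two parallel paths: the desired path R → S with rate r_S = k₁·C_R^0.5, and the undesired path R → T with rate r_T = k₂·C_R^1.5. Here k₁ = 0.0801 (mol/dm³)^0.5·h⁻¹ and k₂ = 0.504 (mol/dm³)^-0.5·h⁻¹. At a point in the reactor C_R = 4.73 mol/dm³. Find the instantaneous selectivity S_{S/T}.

0.0336

S_{S/T} = r_S/r_T = (k₁·C_R^0.5)/(k₂·C_R^1.5) = (k₁/k₂)·C_R⁻¹.
= (0.0801×4.730^0.5) / (0.504×4.730^1.5) = 0.1742/5.185 = 0.0336.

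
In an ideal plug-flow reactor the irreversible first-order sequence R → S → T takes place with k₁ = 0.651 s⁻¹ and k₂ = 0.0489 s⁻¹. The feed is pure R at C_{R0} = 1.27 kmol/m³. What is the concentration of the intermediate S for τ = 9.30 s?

0.868 kmol/m³

The intermediate concentration in a first-order A→B→C sequence is C_S = k₁C_{R0}(e^(−k₁τ) − e^(−k₂τ))/(k₂−k₁).
e^(−k₁τ) = e^(−0.651×9.30) = e^(−6.054) = 0.002348; e^(−k₂τ) = e^(−0.4548) = 0.6346.
C_S = 0.651×1.27/(0.0489−0.651) × (0.002348−0.6346) = (-1.373)×(-0.6322) = 0.8682 kmol/m³.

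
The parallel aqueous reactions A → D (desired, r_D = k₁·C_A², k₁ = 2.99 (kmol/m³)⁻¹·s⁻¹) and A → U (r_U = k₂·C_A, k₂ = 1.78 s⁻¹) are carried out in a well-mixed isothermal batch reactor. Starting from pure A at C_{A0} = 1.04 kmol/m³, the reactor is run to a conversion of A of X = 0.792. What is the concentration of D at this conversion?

C_A = C_{A0}(1−X) = 0.2163 kmol/m³.
Along a PFR/batch, dC_U/dC_A = −r_U/(r_D+r_U) = −k₂/(k₂+k₁·C_A).
Integrating from C_{A0} to C_A: C_U = (1.78/2.99)·ln[(1.78+2.99·1.04)/(1.78+2.99·0.216)] = 0.5953·ln(4.890/2.427) = 0.4170 kmol/m³.
Then C_D = (C_{A0}−C_A) − C_U = 0.8237 − 0.4170 = 0.4066 kmol/m³.

0.407 kmol/m³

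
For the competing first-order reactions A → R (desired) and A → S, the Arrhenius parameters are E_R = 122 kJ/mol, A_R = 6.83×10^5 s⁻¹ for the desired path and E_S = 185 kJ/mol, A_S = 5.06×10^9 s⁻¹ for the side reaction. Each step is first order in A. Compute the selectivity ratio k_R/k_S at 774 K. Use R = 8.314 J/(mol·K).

2.41

Since both paths have the same order in A, the concentration cancels and S_{R/S} = k_R/k_S = (A_R/A_S)·exp[(E_S−E_R)/(RT)].
(E_S−E_R)/(RT) = (185−122)×10³/(8.314×774) = 63000/6435 = 9.790.
k_R/k_S = (6.83×10^5/5.06×10^9)·exp(9.790) = 1.350×10^-4 × 17857 = 2.41.
Since E_R < E_S, lowering the temperature improves selectivity toward R.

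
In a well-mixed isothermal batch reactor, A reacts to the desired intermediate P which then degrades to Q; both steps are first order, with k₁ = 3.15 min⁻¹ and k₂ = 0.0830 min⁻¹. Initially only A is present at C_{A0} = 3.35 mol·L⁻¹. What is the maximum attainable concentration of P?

For a first-order series the maximum intermediate yield is C_{P,max}/C_{A0} = (k₁/k₂)^[k₂/(k₂−k₁)].
= (3.15/0.0830)^(0.0830/(0.0830−3.15)) = (37.95)^(-0.02706) = 0.9063.
C_{P,max} = 0.9063×3.35 = 3.04 mol·L⁻¹.

3.04 mol·L⁻¹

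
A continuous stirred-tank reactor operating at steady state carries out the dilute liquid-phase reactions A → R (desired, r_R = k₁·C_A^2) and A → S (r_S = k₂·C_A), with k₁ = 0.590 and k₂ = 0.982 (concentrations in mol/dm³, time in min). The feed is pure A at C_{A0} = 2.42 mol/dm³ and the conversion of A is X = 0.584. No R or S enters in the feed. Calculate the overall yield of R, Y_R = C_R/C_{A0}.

Exit C_A = C_{A0}(1−X) = 2.42×0.416 = 1.007 mol/dm³.
Rates in a CSTR are evaluated at the outlet concentration: r_R = 0.590×1.007^2 = 0.5980, r_S = 0.982×1.007 = 0.9886.
Fraction of consumed A going to R: r_R/(r_R+r_S) = 0.3769.
C_R = 0.3769·C_{A0}·X = 0.3769×2.42×0.584 = 0.533 mol/dm³; Y_R = C_R/C_{A0} = 0.220.

0.220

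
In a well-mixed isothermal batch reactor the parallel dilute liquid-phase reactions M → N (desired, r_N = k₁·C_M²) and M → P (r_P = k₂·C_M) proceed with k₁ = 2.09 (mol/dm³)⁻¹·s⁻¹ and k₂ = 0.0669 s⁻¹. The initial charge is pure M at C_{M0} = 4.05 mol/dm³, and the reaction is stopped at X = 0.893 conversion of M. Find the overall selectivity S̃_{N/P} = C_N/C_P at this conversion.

51.0

C_M = C_{M0}(1−X) = 0.4333 mol/dm³.
Along a PFR/batch, dC_P/dC_M = −r_P/(r_N+r_P) = −k₂/(k₂+k₁·C_M).
Integrating from C_{M0} to C_M: C_P = (0.0669/2.09)·ln[(0.0669+2.09·4.05)/(0.0669+2.09·0.433)] = 0.03201·ln(8.531/0.9726) = 0.06951 mol/dm³.
Then C_N = (C_{M0}−C_M) − C_P = 3.617 − 0.06951 = 3.547 mol/dm³.
S̃_{N/P} = C_N/C_P = 3.547/0.06951 = 51.0.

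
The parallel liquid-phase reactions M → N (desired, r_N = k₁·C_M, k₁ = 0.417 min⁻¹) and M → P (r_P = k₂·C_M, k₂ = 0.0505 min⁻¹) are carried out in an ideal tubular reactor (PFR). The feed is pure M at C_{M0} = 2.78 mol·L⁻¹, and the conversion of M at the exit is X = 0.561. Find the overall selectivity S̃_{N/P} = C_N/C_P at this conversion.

C_M = C_{M0}(1−X) = 1.220 mol·L⁻¹.
Both paths are first order in M, so the instantaneous fraction to N is constant: dC_N/d(−C_M) = k₁/(k₁+k₂) = 0.8920.
C_N = 0.8920·(C_{M0}−C_M) = 0.8920×1.560 = 1.39 mol·L⁻¹.
C_P = (C_{M0}−C_M)−C_N = 0.1685 mol·L⁻¹; S̃_{N/P} = 1.391/0.1685 = 8.26.

8.26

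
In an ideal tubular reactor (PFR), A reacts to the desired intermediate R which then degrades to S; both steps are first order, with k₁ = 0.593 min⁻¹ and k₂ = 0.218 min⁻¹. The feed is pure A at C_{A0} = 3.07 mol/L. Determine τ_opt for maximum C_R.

For first-order series the maximum of C_R occurs at τ_opt = ln(k₂/k₁)/(k₂−k₁).
= ln(0.218/0.593)/(0.218−0.593) = ln(0.3676)/-0.3750 = -1.001/-0.3750 = 2.67 min.

2.67 min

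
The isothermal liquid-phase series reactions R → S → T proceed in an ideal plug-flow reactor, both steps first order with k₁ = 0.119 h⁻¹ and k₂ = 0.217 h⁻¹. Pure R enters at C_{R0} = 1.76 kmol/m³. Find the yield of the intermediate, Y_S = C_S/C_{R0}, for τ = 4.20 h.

Solving the coupled first-order balances gives C_S(τ) = [k₁/(k₂−k₁)]·C_{R0}·(e^(−k₁τ) − e^(−k₂τ)).
e^(−k₁τ) = e^(−0.119×4.20) = e^(−0.4998) = 0.6067; e^(−k₂τ) = e^(−0.9114) = 0.4020.
C_S = 0.119×1.76/(0.217−0.119) × (0.6067−0.4020) = 2.137×0.2047 = 0.4375 kmol/m³.
Y_S = C_S/C_{R0} = 0.4375/1.76 = 0.249.

0.249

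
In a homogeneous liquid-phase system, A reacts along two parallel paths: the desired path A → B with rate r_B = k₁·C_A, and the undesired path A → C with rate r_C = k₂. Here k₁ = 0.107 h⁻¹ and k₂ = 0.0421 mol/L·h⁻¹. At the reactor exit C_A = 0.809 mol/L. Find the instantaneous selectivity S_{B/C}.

S_{B/C} = r_B/r_C = (k₁·C_A)/(k₂) = (k₁/k₂)·C_A.
= (0.107×0.8090) / (0.0421) = 0.08656/0.04210 = 2.06.

2.06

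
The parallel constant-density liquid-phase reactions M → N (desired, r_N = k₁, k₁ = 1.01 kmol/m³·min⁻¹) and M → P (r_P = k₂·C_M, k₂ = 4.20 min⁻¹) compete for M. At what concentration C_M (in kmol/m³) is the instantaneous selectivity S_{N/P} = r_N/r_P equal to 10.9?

S_{N/P} = (k₁/k₂)·C_M⁻¹ ⇒ C_M = (S·k₂/k₁)^(-1).
= (10.9×4.20/1.01)^(-1) = (45.33)^(-1) = 0.0221 kmol/m³.

0.0221 kmol/m³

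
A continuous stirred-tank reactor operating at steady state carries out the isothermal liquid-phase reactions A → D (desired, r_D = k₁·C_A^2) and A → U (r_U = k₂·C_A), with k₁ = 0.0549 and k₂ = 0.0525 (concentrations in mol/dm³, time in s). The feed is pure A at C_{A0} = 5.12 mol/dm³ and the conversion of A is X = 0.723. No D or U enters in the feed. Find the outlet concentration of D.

Exit C_A = C_{A0}(1−X) = 5.12×0.277 = 1.418 mol/dm³.
A CSTR operates uniformly at the exit composition, giving r_D = 0.1104 and r_U = 0.07446 (each k·C_A^n at C_A = 1.418).
Fraction of consumed A going to D: r_D/(r_D+r_U) = 0.5973.
C_D = 0.5973·C_{A0}·X = 0.5973×5.12×0.723 = 2.21 mol/dm³.

2.21 mol/dm³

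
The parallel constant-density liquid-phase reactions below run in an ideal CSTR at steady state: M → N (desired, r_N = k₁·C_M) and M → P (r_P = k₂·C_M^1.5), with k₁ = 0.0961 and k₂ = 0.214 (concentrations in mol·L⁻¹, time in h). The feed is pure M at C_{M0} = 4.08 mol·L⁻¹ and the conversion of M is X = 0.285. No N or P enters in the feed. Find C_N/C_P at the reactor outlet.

Exit C_M = C_{M0}(1−X) = 4.08×0.715 = 2.917 mol·L⁻¹.
In a CSTR the entire volume is at exit conditions, so r_N = 0.0961×2.917 = 0.2803 and r_P = 0.214×2.917^1.5 = 1.066.
Overall selectivity = C_N/C_P = r_Nτ/(r_Pτ) = r_N/r_P = 0.263.

0.263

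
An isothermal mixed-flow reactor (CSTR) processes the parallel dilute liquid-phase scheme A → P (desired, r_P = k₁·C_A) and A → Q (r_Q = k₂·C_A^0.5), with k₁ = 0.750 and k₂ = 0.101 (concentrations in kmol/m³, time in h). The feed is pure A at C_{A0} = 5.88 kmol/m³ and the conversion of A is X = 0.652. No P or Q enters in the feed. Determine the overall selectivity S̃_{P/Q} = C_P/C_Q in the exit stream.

10.6

Exit C_A = C_{A0}(1−X) = 5.88×0.348 = 2.046 kmol/m³.
A CSTR operates uniformly at the exit composition, giving r_P = 1.535 and r_Q = 0.1445 (each k·C_A^n at C_A = 2.046).
Overall selectivity = C_P/C_Q = r_Pτ/(r_Qτ) = r_P/r_Q = 10.6.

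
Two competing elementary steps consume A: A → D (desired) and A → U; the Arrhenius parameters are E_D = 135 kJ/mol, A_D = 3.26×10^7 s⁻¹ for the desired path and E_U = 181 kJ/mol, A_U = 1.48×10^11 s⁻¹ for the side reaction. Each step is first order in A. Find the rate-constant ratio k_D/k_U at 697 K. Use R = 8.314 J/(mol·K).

0.617

With equal orders, S_{D/U} = k_D/k_U = (A_D/A_U)·exp[(E_U−E_D)/(RT)].
(E_U−E_D)/(RT) = (181−135)×10³/(8.314×697) = 46000/5795 = 7.938.
k_D/k_U = (3.26×10^7/1.48×10^11)·exp(7.938) = 2.203×10^-4 × 2802 = 0.617.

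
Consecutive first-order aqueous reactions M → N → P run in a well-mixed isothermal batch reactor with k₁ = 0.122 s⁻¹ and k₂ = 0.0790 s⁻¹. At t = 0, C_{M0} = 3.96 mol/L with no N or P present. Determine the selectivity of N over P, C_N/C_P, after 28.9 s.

Solving the coupled first-order balances gives C_N(t) = [k₁/(k₂−k₁)]·C_{M0}·(e^(−k₁t) − e^(−k₂t)).
e^(−k₁t) = e^(−0.122×28.9) = e^(−3.526) = 0.02943; e^(−k₂t) = e^(−2.283) = 0.1020.
C_N = 0.122×3.96/(0.0790−0.122) × (0.02943−0.1020) = (-11.24)×(-0.07254) = 0.8150 mol/L.
C_M = C_{M0}e^(−k₁t) = 0.1165 mol/L, so C_P = C_{M0}−C_M−C_N = 3.028 mol/L; C_N/C_P = 0.269.

0.269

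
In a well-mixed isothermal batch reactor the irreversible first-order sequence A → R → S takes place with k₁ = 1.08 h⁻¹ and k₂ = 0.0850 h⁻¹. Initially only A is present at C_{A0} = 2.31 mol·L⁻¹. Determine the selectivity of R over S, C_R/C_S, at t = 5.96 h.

The intermediate concentration in a first-order A→B→C sequence is C_R = k₁C_{A0}(e^(−k₁t) − e^(−k₂t))/(k₂−k₁).
e^(−k₁t) = e^(−1.08×5.96) = e^(−6.437) = 0.001602; e^(−k₂t) = e^(−0.5066) = 0.6025.
C_R = 1.08×2.31/(0.0850−1.08) × (0.001602−0.6025) = (-2.507)×(-0.6009) = 1.507 mol·L⁻¹.
C_A = C_{A0}e^(−k₁t) = 0.003700 mol·L⁻¹, so C_S = C_{A0}−C_A−C_R = 0.7995 mol·L⁻¹; C_R/C_S = 1.88.

1.88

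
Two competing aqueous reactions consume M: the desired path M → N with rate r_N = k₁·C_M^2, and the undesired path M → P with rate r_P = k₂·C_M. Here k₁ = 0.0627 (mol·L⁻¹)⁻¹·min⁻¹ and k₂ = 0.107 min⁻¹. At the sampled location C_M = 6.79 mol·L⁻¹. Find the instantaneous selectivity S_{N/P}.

S_{N/P} = r_N/r_P = (k₁·C_M^2)/(k₂·C_M) = (k₁/k₂)·C_M.
= (0.0627×6.790^2) / (0.107×6.790) = 2.891/0.7265 = 3.98.
Since the desired path is higher order in M, keeping C_M high (PFR or concentrated feed) favours N.

3.98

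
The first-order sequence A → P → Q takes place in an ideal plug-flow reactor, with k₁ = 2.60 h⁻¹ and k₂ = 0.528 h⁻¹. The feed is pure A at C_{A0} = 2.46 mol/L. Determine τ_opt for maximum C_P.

0.769 h

For first-order series the maximum of C_P occurs at τ_opt = ln(k₂/k₁)/(k₂−k₁).
= ln(0.528/2.60)/(0.528−2.60) = ln(0.2031)/-2.072 = -1.594/-2.072 = 0.769 h.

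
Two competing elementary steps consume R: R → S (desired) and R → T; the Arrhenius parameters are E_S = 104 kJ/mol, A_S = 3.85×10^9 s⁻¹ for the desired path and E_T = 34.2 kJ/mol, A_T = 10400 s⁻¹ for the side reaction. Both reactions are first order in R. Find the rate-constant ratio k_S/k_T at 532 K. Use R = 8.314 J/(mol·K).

k_S/k_T = (A_S/A_T)·exp[−(E_S−E_T)/(RT)] = (A_S/A_T)·exp[(E_T−E_S)/(RT)].
(E_T−E_S)/(RT) = (34.2−104)×10³/(8.314×532) = -69800/4423 = -15.78.
k_S/k_T = (3.85×10^9/10400)·exp(-15.78) = 3.702×10^5 × 1.401×10^-7 = 0.0519.
Since E_S > E_T, raising the temperature improves selectivity toward S.

0.0519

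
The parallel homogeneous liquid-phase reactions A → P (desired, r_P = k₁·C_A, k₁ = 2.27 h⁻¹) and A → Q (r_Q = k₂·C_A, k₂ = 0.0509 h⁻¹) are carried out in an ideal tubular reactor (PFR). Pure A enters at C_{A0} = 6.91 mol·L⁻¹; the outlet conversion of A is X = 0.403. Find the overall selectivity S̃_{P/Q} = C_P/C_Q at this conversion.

44.6

C_A = C_{A0}(1−X) = 4.125 mol·L⁻¹.
Both paths are first order in A, so the instantaneous fraction to P is constant: dC_P/d(−C_A) = k₁/(k₁+k₂) = 0.9781.
C_P = 0.9781·(C_{A0}−C_A) = 0.9781×2.785 = 2.72 mol·L⁻¹.
C_Q = (C_{A0}−C_A)−C_P = 0.06107 mol·L⁻¹; S̃_{P/Q} = 2.724/0.06107 = 44.6.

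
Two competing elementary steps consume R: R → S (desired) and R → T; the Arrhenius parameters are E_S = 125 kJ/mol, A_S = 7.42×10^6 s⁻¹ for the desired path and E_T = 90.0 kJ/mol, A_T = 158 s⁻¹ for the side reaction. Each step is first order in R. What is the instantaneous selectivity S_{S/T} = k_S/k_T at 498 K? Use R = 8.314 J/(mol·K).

Since both paths have the same order in R, the concentration cancels and S_{S/T} = k_S/k_T = (A_S/A_T)·exp[(E_T−E_S)/(RT)].
(E_T−E_S)/(RT) = (90.0−125)×10³/(8.314×498) = -35000/4140 = -8.453.
k_S/k_T = (7.42×10^6/158)·exp(-8.453) = 46962 × 2.132×10^-4 = 10.0.
Since E_S > E_T, raising the temperature improves selectivity toward S.

10.0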